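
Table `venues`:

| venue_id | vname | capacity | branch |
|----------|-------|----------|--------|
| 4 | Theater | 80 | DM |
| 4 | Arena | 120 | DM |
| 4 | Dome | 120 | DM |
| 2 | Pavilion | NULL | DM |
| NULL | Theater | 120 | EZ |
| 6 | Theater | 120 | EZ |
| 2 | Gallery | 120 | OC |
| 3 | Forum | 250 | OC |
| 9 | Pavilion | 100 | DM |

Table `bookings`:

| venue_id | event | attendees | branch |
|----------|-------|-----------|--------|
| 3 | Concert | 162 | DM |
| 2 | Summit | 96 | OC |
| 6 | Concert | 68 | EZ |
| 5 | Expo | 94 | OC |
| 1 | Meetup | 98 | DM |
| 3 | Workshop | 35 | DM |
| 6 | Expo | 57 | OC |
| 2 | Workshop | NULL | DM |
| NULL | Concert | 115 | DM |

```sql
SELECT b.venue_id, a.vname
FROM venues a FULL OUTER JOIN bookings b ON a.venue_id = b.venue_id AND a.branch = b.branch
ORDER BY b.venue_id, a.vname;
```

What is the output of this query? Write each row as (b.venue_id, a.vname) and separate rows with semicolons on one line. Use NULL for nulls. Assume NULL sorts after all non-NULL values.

(1, NULL); (2, Gallery); (2, Pavilion); (3, NULL); (3, NULL); (5, NULL); (6, Theater); (6, NULL); (NULL, Arena); (NULL, Dome); (NULL, Forum); (NULL, Pavilion); (NULL, Theater); (NULL, Theater); (NULL, NULL)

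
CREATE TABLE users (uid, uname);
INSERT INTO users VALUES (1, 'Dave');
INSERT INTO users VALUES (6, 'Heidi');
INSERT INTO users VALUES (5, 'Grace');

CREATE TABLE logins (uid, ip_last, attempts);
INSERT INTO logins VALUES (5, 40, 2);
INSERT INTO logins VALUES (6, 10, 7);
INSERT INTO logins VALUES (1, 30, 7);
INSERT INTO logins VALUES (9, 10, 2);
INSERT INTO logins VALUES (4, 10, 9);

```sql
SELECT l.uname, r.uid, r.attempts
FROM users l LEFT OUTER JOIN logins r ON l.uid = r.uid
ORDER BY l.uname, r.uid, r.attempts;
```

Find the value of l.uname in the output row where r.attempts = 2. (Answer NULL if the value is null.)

Grace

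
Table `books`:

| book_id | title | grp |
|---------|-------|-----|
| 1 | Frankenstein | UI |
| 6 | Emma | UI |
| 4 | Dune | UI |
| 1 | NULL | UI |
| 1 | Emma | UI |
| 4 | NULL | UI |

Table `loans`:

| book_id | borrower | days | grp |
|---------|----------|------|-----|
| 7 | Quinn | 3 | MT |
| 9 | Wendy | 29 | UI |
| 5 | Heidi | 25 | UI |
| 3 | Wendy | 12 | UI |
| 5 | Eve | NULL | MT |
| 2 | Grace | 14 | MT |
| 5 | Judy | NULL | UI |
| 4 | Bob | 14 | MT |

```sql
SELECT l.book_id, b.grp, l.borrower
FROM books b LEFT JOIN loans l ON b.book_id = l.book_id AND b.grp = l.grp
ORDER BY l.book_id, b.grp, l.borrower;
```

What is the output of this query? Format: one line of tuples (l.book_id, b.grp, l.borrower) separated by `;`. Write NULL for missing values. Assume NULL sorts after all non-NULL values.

(NULL, UI, NULL); (NULL, UI, NULL); (NULL, UI, NULL); (NULL, UI, NULL); (NULL, UI, NULL); (NULL, UI, NULL)

LEFT JOIN keeps every row from `books`; unmatched rows get NULL for `loans`'s columns.
Matching on b.book_id = l.book_id AND b.grp = l.grp.
- book_id=1, grp=UI: no l row matches, row kept with l columns NULL.
- book_id=6, grp=UI: no l row matches, row kept with l columns NULL.
- book_id=4, grp=UI: no l row matches, row kept with l columns NULL.
- book_id=1, grp=UI: no l row matches, row kept with l columns NULL.
- book_id=1, grp=UI: no l row matches, row kept with l columns NULL.
- book_id=4, grp=UI: no l row matches, row kept with l columns NULL.
After projecting and ordering:
l.book_id | b.grp | l.borrower
NULL | UI | NULL
NULL | UI | NULL
NULL | UI | NULL
NULL | UI | NULL
NULL | UI | NULL
NULL | UI | NULL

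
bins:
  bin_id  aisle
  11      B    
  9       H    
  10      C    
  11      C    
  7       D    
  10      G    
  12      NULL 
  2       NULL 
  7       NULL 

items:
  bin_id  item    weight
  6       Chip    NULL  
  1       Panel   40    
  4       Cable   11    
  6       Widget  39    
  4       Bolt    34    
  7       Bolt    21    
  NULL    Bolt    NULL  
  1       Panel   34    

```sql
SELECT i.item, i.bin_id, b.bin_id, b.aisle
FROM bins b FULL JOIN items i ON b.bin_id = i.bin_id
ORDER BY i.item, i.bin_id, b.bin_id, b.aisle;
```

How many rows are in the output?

16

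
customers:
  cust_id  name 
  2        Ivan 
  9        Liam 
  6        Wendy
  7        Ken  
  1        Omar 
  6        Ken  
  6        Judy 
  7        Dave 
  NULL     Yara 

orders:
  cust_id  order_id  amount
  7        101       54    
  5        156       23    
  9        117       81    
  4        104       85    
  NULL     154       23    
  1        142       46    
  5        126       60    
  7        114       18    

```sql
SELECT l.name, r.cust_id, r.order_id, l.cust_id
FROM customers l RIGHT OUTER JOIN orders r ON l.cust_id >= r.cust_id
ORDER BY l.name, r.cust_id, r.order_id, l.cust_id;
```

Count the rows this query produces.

34

RIGHT JOIN keeps every row from `orders`; unmatched rows get NULL for `customers`'s columns.
Matching on l.cust_id >= r.cust_id. A NULL in a compared column never satisfies the condition.
Matched pairs: 33; unmatched r rows kept: 1.
Total: 33 matched + 1 padded = 34 rows.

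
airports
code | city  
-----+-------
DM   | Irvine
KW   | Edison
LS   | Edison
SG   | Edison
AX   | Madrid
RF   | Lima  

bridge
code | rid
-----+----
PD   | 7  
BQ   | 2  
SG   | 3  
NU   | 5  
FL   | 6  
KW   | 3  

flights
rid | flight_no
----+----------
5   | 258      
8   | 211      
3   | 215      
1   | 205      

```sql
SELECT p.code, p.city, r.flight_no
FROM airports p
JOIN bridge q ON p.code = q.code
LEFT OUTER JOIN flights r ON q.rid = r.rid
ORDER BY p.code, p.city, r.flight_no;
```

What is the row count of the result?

2

Step 1 — p INNER JOIN q on code → 2 row(s).
Then LEFT JOIN `flights r` on rid: each of those 2 rows is kept; rows whose q.rid has no match in r get NULL for r's columns.
Result: 2 row(s).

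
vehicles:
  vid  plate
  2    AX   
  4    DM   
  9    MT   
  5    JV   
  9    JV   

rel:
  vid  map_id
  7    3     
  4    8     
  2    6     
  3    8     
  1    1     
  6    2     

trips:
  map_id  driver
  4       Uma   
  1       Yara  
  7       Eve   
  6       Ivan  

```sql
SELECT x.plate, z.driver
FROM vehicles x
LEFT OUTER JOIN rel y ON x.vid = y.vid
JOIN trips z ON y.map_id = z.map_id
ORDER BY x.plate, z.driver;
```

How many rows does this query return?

Evaluate left to right. First `vehicles x LEFT JOIN rel y` on vid: 5 row(s).
Then INNER JOIN `trips z` on map_id: keep only rows whose y.map_id appears in z.
Result: 1 row(s).

1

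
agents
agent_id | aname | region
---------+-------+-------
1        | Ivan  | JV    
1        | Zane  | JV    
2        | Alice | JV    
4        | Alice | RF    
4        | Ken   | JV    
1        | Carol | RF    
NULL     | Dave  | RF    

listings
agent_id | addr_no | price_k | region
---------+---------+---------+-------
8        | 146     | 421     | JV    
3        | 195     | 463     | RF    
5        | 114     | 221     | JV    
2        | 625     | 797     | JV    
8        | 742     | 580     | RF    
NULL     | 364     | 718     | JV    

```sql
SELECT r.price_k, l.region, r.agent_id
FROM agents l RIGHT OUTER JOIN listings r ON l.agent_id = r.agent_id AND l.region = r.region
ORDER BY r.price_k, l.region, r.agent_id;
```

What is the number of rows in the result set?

6

RIGHT JOIN keeps every row from `listings`; unmatched rows get NULL for `agents`'s columns.
Matching on l.agent_id = r.agent_id AND l.region = r.region. A NULL in a compared column never satisfies the condition.
Matched pairs: 1; unmatched r rows kept: 5.
Total: 1 matched + 5 padded = 6 rows.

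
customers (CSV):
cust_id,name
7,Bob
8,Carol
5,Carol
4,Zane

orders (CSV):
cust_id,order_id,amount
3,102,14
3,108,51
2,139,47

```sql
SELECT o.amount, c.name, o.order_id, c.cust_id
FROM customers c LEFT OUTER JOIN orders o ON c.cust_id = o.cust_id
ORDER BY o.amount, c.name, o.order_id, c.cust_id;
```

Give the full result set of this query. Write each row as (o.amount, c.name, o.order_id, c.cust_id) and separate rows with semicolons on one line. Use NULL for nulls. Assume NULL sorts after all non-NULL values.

LEFT JOIN keeps every row from `customers`; unmatched rows get NULL for `orders`'s columns.
Matching on c.cust_id = o.cust_id.
- c (cust_id=7) has no partner → padded with NULL.
- c (cust_id=8) has no partner → padded with NULL.
- c (cust_id=5) has no partner → padded with NULL.
- c (cust_id=4) has no partner → padded with NULL.
After projecting and ordering:
o.amount | c.name | o.order_id | c.cust_id
NULL | Bob | NULL | 7
NULL | Carol | NULL | 5
NULL | Carol | NULL | 8
NULL | Zane | NULL | 4

(NULL, Bob, NULL, 7); (NULL, Carol, NULL, 5); (NULL, Carol, NULL, 8); (NULL, Zane, NULL, 4)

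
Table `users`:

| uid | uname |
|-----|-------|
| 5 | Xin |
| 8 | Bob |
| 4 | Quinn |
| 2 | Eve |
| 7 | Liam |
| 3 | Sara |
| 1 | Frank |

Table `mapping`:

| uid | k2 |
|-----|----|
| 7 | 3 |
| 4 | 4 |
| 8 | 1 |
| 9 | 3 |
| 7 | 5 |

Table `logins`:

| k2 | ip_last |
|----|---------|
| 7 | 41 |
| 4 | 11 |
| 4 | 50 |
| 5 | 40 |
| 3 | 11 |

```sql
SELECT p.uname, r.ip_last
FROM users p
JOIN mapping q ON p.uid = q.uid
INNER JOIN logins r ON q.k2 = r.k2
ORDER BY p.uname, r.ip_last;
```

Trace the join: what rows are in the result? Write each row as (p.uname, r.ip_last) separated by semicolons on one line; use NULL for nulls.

Joins associate left-to-right: users INNER JOIN mapping on uid gives 4 intermediate row(s).
Then INNER JOIN `logins r` on k2: keep only rows whose q.k2 appears in r.

(Liam, 11); (Liam, 40); (Quinn, 11); (Quinn, 50)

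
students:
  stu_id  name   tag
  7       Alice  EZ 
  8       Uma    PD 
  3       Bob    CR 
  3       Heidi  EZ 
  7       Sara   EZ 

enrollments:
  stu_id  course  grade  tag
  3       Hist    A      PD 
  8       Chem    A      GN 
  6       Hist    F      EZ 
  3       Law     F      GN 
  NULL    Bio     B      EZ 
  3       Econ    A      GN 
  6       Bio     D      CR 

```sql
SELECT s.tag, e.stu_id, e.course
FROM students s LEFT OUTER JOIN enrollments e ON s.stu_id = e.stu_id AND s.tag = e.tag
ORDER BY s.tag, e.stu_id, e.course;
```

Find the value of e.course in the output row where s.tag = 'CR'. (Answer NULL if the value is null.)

LEFT JOIN keeps every row from `students`; unmatched rows get NULL for `enrollments`'s columns.
Matching on s.stu_id = e.stu_id AND s.tag = e.tag. A NULL in a compared column never satisfies the condition.
- stu_id=7, tag=EZ: no e row matches, row kept with e columns NULL.
- stu_id=8, tag=PD: no e row matches, row kept with e columns NULL.
- stu_id=3, tag=CR: no e row matches, row kept with e columns NULL.
- stu_id=3, tag=EZ: no e row matches, row kept with e columns NULL.
- stu_id=7, tag=EZ: no e row matches, row kept with e columns NULL.

NULL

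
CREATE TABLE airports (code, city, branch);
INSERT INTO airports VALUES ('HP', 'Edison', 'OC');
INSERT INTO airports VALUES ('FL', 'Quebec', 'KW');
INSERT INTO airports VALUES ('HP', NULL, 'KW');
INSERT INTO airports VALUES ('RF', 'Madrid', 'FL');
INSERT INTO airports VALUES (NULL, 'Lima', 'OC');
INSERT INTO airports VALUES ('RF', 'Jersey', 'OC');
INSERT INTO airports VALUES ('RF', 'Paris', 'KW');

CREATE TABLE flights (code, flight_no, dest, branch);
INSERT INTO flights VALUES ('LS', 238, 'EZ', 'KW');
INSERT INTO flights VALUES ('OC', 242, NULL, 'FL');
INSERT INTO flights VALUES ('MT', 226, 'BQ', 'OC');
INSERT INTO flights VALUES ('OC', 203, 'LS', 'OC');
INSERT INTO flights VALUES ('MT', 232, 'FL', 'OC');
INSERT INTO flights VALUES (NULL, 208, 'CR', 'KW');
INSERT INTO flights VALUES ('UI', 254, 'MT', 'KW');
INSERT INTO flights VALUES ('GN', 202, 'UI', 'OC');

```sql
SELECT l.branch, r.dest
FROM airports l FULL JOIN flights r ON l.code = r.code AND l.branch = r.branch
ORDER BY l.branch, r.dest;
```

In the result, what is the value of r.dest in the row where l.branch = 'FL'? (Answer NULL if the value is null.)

NULL

FULL OUTER JOIN keeps every row from both sides; unmatched rows get NULL for the other side's columns.
Matching on l.code = r.code AND l.branch = r.branch. A NULL in a compared column never satisfies the condition.
- l row (code=HP, branch=OC): no match → kept, r columns NULL.
- l row (code=FL, branch=KW): no match → kept, r columns NULL.
- l row (code=HP, branch=KW): no match → kept, r columns NULL.
- l row (code=RF, branch=FL): no match → kept, r columns NULL.
- l row (code=NULL, branch=OC): no match → kept, r columns NULL.
- l row (code=RF, branch=OC): no match → kept, r columns NULL.
- l row (code=RF, branch=KW): no match → kept, r columns NULL.
- 8 row(s) from r found no l partner → padded with NULL.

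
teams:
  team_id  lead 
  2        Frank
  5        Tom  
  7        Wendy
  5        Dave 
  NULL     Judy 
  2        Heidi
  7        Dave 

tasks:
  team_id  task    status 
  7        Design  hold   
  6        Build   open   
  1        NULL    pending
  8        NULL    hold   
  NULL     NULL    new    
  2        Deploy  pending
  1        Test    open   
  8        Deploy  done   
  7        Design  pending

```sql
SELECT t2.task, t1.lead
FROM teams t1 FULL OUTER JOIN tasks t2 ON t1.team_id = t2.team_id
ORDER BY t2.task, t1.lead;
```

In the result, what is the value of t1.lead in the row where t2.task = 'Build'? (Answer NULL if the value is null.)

NULL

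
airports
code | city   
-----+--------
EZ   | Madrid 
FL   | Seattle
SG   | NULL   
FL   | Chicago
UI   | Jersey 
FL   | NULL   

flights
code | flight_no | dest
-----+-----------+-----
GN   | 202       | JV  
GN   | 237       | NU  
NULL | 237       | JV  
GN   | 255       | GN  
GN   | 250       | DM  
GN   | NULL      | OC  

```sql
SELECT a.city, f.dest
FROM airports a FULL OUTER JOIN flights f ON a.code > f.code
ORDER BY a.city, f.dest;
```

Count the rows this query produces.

15

FULL OUTER JOIN keeps every row from both sides; unmatched rows get NULL for the other side's columns.
Matching on a.code > f.code. A NULL in a compared column never satisfies the condition.
- a[0] code=EZ → no match; kept with NULLs on the f side.
- a[1] code=FL → no match; kept with NULLs on the f side.
- a[2] code=SG → 5 match(es) in f → 5 row(s).
- a[3] code=FL → no match; kept with NULLs on the f side.
- a[4] code=UI → 5 match(es) in f → 5 row(s).
- a[5] code=FL → no match; kept with NULLs on the f side.
- 1 row(s) from f found no a partner → padded with NULL.
Total: 10 matched + 5 padded = 15 rows.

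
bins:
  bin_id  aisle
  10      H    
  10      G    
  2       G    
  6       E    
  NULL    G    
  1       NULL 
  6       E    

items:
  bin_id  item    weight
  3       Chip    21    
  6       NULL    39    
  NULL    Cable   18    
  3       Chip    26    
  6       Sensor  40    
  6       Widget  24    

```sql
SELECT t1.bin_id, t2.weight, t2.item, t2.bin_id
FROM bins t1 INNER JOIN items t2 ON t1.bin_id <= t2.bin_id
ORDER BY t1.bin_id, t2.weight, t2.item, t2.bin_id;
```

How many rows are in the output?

INNER JOIN keeps only pairs where the ON condition holds.
Matching on t1.bin_id <= t2.bin_id. A NULL in a compared column never satisfies the condition.
- t1 row (bin_id=10): no match → dropped.
- t1 row (bin_id=10): no match → dropped.
- t1 row (bin_id=2): matches 5 t2 row(s) → 5 output row(s).
- t1 row (bin_id=6): matches 3 t2 row(s) → 3 output row(s).
- t1 row (bin_id=NULL): no match → dropped.
- t1 row (bin_id=1): matches 5 t2 row(s) → 5 output row(s).
- t1 row (bin_id=6): matches 3 t2 row(s) → 3 output row(s).
Total: 16 rows.

16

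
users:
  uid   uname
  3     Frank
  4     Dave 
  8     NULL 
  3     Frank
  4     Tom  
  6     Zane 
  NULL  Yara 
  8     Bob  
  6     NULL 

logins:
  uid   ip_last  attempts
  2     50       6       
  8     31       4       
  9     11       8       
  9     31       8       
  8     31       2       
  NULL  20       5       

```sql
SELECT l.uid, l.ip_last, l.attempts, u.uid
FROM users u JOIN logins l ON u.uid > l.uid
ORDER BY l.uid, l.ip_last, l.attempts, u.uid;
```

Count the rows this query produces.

8

INNER JOIN keeps only pairs where the ON condition holds.
Matching on u.uid > l.uid. A NULL in a compared column never satisfies the condition.
- u[0] uid=3 → 1 match(es) in l → 1 row(s).
- u[1] uid=4 → 1 match(es) in l → 1 row(s).
- u[2] uid=8 → 1 match(es) in l → 1 row(s).
- u[3] uid=3 → 1 match(es) in l → 1 row(s).
- u[4] uid=4 → 1 match(es) in l → 1 row(s).
- u[5] uid=6 → 1 match(es) in l → 1 row(s).
- u[6] uid=NULL → no match; dropped.
- u[7] uid=8 → 1 match(es) in l → 1 row(s).
- u[8] uid=6 → 1 match(es) in l → 1 row(s).
Total: 8 rows.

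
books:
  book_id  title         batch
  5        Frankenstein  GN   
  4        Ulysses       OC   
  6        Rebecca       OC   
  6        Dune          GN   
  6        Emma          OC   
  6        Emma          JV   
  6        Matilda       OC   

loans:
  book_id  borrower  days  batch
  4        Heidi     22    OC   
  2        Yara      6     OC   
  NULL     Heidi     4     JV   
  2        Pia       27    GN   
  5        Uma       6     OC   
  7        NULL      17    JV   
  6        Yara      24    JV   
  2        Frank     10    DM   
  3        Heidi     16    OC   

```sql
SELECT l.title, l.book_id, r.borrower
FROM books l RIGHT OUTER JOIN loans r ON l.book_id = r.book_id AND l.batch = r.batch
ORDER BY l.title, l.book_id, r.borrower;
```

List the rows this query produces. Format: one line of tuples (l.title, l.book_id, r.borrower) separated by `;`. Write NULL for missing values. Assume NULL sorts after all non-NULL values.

RIGHT JOIN keeps every row from `loans`; unmatched rows get NULL for `books`'s columns.
Matching on l.book_id = r.book_id AND l.batch = r.batch. A NULL in a compared column never satisfies the condition.
- l[0] book_id=5, batch=GN → no match.
- l[1] book_id=4, batch=OC → 1 match(es) in r → 1 row(s).
- l[2] book_id=6, batch=OC → no match.
- l[3] book_id=6, batch=GN → no match.
- l[4] book_id=6, batch=OC → no match.
- l[5] book_id=6, batch=JV → 1 match(es) in r → 1 row(s).
- l[6] book_id=6, batch=OC → no match.
- 7 row(s) from r found no l partner → padded with NULL.
After projecting and ordering:
l.title | l.book_id | r.borrower
Emma | 6 | Yara
Ulysses | 4 | Heidi
NULL | NULL | Frank
NULL | NULL | Heidi
NULL | NULL | Heidi
NULL | NULL | Pia
NULL | NULL | Uma
NULL | NULL | Yara
NULL | NULL | NULL

(Emma, 6, Yara); (Ulysses, 4, Heidi); (NULL, NULL, Frank); (NULL, NULL, Heidi); (NULL, NULL, Heidi); (NULL, NULL, Pia); (NULL, NULL, Uma); (NULL, NULL, Yara); (NULL, NULL, NULL)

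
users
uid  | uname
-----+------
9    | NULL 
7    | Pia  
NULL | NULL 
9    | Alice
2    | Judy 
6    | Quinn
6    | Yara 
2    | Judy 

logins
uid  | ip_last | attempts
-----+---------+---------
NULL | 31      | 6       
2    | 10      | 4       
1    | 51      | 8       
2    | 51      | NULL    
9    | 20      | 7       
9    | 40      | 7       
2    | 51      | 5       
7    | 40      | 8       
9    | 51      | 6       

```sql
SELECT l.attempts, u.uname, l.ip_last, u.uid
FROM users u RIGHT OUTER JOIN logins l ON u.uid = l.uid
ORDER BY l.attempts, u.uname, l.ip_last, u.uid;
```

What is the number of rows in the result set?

15

RIGHT JOIN keeps every row from `logins`; unmatched rows get NULL for `users`'s columns.
Matching on u.uid = l.uid. A NULL in a compared column never satisfies the condition.
- uid=9: 3 matching l row(s), so 3 row(s) emitted.
- uid=7: 1 matching l row(s), so 1 row(s) emitted.
- uid=NULL: no matching l row.
- uid=9: 3 matching l row(s), so 3 row(s) emitted.
- uid=2: 3 matching l row(s), so 3 row(s) emitted.
- uid=6: no matching l row.
- uid=6: no matching l row.
- uid=2: 3 matching l row(s), so 3 row(s) emitted.
- 2 row(s) from l found no u partner → padded with NULL.
Total: 13 matched + 2 padded = 15 rows.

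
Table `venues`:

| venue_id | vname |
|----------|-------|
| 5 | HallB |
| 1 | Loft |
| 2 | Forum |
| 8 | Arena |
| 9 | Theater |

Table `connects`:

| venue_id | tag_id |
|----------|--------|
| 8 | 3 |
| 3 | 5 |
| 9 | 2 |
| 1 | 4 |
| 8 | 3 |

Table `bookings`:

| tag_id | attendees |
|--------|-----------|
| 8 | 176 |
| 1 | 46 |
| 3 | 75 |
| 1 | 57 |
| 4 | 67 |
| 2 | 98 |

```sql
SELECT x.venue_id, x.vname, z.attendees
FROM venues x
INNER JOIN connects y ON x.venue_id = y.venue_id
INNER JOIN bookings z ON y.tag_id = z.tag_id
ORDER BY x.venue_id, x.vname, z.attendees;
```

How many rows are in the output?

Step 1 — x INNER JOIN y on venue_id → 4 row(s).
Then INNER JOIN `bookings z` on tag_id: keep only rows whose y.tag_id appears in z.
Result: 4 row(s).

4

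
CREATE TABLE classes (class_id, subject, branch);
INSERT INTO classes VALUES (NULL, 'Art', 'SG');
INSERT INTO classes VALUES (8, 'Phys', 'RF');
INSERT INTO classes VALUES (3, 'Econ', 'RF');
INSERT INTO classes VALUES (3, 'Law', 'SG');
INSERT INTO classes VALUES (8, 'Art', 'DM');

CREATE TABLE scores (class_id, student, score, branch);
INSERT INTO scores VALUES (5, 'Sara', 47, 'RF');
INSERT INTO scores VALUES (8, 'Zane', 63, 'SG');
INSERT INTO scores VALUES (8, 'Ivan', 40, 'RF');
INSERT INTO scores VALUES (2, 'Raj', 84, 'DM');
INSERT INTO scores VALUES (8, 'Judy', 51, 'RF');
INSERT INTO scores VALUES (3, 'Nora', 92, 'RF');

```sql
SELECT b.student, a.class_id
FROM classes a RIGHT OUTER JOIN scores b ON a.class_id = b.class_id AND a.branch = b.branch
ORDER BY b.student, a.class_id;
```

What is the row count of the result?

6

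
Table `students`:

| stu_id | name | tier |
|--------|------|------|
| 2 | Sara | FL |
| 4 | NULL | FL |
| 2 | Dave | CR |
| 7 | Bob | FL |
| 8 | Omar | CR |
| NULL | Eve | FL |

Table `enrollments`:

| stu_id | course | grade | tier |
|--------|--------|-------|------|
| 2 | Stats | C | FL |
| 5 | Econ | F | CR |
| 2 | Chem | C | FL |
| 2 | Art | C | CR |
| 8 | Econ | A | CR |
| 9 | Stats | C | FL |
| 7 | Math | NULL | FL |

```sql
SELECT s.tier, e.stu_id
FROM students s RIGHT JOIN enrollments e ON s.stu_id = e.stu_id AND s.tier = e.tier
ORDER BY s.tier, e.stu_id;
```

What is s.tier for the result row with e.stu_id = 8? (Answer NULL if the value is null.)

RIGHT JOIN keeps every row from `enrollments`; unmatched rows get NULL for `students`'s columns.
Matching on s.stu_id = e.stu_id AND s.tier = e.tier. A NULL in a compared column never satisfies the condition.
- stu_id=2, tier=FL: 2 matching e row(s), so 2 row(s) emitted.
- stu_id=4, tier=FL: no matching e row.
- stu_id=2, tier=CR: 1 matching e row(s), so 1 row(s) emitted.
- stu_id=7, tier=FL: 1 matching e row(s), so 1 row(s) emitted.
- stu_id=8, tier=CR: 1 matching e row(s), so 1 row(s) emitted.
- stu_id=NULL, tier=FL: no matching e row.
- 2 e row(s) had no s match → kept, s columns NULL.

CR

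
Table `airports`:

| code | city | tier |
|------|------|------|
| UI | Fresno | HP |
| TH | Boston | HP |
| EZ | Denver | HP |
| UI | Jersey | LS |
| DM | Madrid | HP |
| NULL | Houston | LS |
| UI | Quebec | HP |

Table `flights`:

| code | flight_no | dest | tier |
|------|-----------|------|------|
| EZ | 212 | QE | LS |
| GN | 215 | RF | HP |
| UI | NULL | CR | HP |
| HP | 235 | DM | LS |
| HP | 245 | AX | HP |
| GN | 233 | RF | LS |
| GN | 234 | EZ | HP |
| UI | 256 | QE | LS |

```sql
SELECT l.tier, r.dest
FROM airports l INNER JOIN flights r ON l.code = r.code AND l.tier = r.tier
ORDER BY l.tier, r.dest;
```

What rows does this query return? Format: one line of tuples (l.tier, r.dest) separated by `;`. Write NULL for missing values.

INNER JOIN keeps only pairs where the ON condition holds.
Matching on l.code = r.code AND l.tier = r.tier. A NULL in a compared column never satisfies the condition.
Matched pairs: 3.

(HP, CR); (HP, CR); (LS, QE)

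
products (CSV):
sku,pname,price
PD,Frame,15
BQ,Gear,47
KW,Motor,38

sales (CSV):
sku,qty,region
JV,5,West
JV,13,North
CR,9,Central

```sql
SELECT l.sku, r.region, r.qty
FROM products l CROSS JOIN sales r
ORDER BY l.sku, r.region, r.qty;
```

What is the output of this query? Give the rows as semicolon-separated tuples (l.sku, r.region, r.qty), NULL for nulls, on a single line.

CROSS JOIN pairs every row of `products` with every row of `sales`: 3 × 3 = 9 rows.

(BQ, Central, 9); (BQ, North, 13); (BQ, West, 5); (KW, Central, 9); (KW, North, 13); (KW, West, 5); (PD, Central, 9); (PD, North, 13); (PD, West, 5)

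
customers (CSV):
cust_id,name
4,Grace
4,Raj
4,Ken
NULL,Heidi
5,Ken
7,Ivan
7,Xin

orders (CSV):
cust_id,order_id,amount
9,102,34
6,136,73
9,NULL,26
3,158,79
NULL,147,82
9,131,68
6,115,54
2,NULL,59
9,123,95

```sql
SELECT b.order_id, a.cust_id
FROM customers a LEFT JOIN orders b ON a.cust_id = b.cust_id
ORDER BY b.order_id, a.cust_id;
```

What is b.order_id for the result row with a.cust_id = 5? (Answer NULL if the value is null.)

LEFT JOIN keeps every row from `customers`; unmatched rows get NULL for `orders`'s columns.
Matching on a.cust_id = b.cust_id. A NULL in a compared column never satisfies the condition.
Matched pairs: 0; unmatched a rows kept: 7.

NULL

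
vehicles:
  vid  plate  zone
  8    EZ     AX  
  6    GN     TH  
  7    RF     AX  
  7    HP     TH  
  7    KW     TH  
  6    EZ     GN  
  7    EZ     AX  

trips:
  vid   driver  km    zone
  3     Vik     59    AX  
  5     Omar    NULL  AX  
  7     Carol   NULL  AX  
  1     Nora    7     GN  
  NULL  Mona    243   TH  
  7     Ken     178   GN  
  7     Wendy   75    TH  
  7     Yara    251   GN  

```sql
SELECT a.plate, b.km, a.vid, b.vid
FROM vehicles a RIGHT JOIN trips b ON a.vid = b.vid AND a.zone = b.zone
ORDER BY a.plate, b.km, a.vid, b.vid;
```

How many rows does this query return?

10

RIGHT JOIN keeps every row from `trips`; unmatched rows get NULL for `vehicles`'s columns.
Matching on a.vid = b.vid AND a.zone = b.zone. A NULL in a compared column never satisfies the condition.
- vid=8, zone=AX: no matching b row.
- vid=6, zone=TH: no matching b row.
- vid=7, zone=AX: 1 matching b row(s), so 1 row(s) emitted.
- vid=7, zone=TH: 1 matching b row(s), so 1 row(s) emitted.
- vid=7, zone=TH: 1 matching b row(s), so 1 row(s) emitted.
- vid=6, zone=GN: no matching b row.
- vid=7, zone=AX: 1 matching b row(s), so 1 row(s) emitted.
- 6 row(s) from b found no a partner → padded with NULL.
Total: 4 matched + 6 padded = 10 rows.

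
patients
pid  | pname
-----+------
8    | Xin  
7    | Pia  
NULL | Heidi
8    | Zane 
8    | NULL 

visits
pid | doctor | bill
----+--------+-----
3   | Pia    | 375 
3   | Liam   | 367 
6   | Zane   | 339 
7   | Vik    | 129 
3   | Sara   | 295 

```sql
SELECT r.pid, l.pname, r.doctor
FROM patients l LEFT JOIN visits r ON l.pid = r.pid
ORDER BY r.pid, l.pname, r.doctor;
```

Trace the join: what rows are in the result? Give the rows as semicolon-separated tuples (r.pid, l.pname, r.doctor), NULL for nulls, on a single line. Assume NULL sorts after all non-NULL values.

(7, Pia, Vik); (NULL, Heidi, NULL); (NULL, Xin, NULL); (NULL, Zane, NULL); (NULL, NULL, NULL)

LEFT JOIN keeps every row from `patients`; unmatched rows get NULL for `visits`'s columns.
Matching on l.pid = r.pid. A NULL in a compared column never satisfies the condition.
- l[0] pid=8 → no match; kept with NULLs on the r side.
- l[1] pid=7 → 1 match(es) in r → 1 row(s).
- l[2] pid=NULL → no match; kept with NULLs on the r side.
- l[3] pid=8 → no match; kept with NULLs on the r side.
- l[4] pid=8 → no match; kept with NULLs on the r side.
After projecting and ordering:
r.pid | l.pname | r.doctor
7 | Pia | Vik
NULL | Heidi | NULL
NULL | Xin | NULL
NULL | Zane | NULL
NULL | NULL | NULL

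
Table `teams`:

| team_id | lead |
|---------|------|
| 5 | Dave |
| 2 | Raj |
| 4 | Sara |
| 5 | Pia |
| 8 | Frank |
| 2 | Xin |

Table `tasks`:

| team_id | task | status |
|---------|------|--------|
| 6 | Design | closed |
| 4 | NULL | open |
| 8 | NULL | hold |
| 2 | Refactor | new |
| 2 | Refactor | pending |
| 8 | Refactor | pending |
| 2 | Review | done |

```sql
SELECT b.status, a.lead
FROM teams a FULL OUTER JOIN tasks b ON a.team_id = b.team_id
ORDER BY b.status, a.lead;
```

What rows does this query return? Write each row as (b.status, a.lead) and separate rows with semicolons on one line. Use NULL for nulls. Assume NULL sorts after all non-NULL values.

FULL OUTER JOIN keeps every row from both sides; unmatched rows get NULL for the other side's columns.
Matching on a.team_id = b.team_id.
- team_id=5: no b row matches, row kept with b columns NULL.
- team_id=2: 3 matching b row(s), so 3 row(s) emitted.
- team_id=4: 1 matching b row(s), so 1 row(s) emitted.
- team_id=5: no b row matches, row kept with b columns NULL.
- team_id=8: 2 matching b row(s), so 2 row(s) emitted.
- team_id=2: 3 matching b row(s), so 3 row(s) emitted.
- plus 1 unmatched b row(s), each kept with NULL a columns.

(closed, NULL); (done, Raj); (done, Xin); (hold, Frank); (new, Raj); (new, Xin); (open, Sara); (pending, Frank); (pending, Raj); (pending, Xin); (NULL, Dave); (NULL, Pia)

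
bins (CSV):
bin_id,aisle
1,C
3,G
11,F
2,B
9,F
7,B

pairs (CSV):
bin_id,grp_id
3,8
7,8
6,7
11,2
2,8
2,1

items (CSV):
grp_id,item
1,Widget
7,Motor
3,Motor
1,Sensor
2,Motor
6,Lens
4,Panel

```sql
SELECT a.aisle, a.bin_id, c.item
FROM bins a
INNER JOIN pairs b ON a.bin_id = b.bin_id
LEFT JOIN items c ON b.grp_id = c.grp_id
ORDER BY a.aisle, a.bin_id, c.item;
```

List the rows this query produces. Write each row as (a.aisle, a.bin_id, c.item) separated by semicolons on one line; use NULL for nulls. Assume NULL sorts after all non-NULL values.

(B, 2, Sensor); (B, 2, Widget); (B, 2, NULL); (B, 7, NULL); (F, 11, Motor); (G, 3, NULL)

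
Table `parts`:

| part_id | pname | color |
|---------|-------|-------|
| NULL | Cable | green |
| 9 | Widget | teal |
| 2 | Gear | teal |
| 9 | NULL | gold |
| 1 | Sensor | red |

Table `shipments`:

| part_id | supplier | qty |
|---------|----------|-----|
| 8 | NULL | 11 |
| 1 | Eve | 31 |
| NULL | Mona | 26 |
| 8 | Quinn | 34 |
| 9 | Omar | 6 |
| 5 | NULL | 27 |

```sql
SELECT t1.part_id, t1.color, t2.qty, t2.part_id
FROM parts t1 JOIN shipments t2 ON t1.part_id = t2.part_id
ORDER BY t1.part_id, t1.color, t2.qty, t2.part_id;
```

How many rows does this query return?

INNER JOIN keeps only pairs where the ON condition holds.
Matching on t1.part_id = t2.part_id. A NULL in a compared column never satisfies the condition.
- t1 row (part_id=NULL): no match → dropped.
- t1 row (part_id=9): matches 1 t2 row(s) → 1 output row(s).
- t1 row (part_id=2): no match → dropped.
- t1 row (part_id=9): matches 1 t2 row(s) → 1 output row(s).
- t1 row (part_id=1): matches 1 t2 row(s) → 1 output row(s).
Total: 3 rows.

3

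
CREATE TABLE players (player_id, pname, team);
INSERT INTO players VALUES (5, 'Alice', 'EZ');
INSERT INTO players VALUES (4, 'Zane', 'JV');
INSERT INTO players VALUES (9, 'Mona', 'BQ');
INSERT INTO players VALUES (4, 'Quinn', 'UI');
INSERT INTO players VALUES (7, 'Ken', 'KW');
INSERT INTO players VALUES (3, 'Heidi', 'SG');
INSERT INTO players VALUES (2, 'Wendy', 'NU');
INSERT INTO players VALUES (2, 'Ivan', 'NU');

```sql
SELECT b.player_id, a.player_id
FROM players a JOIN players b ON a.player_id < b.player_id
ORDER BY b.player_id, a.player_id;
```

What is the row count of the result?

26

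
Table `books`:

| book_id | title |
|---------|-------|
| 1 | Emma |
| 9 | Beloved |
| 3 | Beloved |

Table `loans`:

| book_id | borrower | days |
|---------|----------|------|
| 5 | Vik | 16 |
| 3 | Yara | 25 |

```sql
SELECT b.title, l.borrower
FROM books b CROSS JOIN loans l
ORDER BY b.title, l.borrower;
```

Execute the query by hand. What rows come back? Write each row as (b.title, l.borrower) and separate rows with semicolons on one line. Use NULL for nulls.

CROSS JOIN pairs every row of `books` with every row of `loans`: 3 × 2 = 6 rows.

(Beloved, Vik); (Beloved, Vik); (Beloved, Yara); (Beloved, Yara); (Emma, Vik); (Emma, Yara)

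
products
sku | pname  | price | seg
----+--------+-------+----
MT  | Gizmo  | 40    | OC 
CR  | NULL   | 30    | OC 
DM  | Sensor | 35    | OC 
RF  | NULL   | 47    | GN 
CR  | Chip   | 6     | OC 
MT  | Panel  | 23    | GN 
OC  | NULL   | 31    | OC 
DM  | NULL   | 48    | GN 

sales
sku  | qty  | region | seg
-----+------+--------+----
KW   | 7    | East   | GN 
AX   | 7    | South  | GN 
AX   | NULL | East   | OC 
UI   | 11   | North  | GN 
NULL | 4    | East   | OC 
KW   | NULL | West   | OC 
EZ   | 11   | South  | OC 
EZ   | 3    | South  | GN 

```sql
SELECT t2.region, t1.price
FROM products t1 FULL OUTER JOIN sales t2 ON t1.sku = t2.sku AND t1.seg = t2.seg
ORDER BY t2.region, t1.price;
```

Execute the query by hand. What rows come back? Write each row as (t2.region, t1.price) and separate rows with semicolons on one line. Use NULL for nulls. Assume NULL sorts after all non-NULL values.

(East, NULL); (East, NULL); (East, NULL); (North, NULL); (South, NULL); (South, NULL); (South, NULL); (West, NULL); (NULL, 6); (NULL, 23); (NULL, 30); (NULL, 31); (NULL, 35); (NULL, 40); (NULL, 47); (NULL, 48)

FULL OUTER JOIN keeps every row from both sides; unmatched rows get NULL for the other side's columns.
Matching on t1.sku = t2.sku AND t1.seg = t2.seg. A NULL in a compared column never satisfies the condition.
Matched pairs: 0; unmatched t1 rows kept: 8; unmatched t2 rows kept: 8.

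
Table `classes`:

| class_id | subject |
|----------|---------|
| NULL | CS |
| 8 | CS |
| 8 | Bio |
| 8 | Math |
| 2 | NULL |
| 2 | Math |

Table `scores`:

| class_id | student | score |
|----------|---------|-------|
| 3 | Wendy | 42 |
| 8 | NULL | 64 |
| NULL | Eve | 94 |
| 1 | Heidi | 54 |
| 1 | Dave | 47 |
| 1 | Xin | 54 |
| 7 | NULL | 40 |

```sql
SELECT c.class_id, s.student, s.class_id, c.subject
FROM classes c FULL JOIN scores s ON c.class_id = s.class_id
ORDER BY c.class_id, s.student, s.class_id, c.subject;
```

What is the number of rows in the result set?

12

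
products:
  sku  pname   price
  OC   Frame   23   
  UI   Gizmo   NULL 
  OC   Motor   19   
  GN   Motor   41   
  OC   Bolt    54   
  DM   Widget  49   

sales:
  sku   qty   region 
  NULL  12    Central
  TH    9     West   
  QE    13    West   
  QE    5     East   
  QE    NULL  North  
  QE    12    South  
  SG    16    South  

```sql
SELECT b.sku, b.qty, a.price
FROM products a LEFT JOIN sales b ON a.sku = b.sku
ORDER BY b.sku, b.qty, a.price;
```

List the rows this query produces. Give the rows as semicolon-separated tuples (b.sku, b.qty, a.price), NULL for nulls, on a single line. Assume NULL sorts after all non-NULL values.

(NULL, NULL, 19); (NULL, NULL, 23); (NULL, NULL, 41); (NULL, NULL, 49); (NULL, NULL, 54); (NULL, NULL, NULL)

LEFT JOIN keeps every row from `products`; unmatched rows get NULL for `sales`'s columns.
Matching on a.sku = b.sku. A NULL in a compared column never satisfies the condition.
Matched pairs: 0; unmatched a rows kept: 6.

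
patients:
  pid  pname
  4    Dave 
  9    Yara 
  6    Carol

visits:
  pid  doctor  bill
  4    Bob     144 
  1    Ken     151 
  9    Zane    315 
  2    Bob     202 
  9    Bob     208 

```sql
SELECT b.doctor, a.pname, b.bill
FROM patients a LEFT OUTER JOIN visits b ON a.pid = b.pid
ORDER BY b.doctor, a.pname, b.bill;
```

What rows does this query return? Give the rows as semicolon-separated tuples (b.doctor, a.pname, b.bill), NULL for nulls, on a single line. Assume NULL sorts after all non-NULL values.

(Bob, Dave, 144); (Bob, Yara, 208); (Zane, Yara, 315); (NULL, Carol, NULL)

LEFT JOIN keeps every row from `patients`; unmatched rows get NULL for `visits`'s columns.
Matching on a.pid = b.pid.
- pid=4: 1 matching b row(s), so 1 row(s) emitted.
- pid=9: 2 matching b row(s), so 2 row(s) emitted.
- pid=6: no b row matches, row kept with b columns NULL.
After projecting and ordering:
b.doctor | a.pname | b.bill
Bob | Dave | 144
Bob | Yara | 208
Zane | Yara | 315
NULL | Carol | NULL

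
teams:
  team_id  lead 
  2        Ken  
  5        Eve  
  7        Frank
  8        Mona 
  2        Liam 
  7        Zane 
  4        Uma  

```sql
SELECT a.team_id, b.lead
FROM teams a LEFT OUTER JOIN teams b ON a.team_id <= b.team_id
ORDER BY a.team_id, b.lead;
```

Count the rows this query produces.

30

LEFT JOIN keeps every row from `teams a`; unmatched rows get NULL for `teams b`'s columns.
Matching on a.team_id <= b.team_id.
- a[0] team_id=2 → 7 match(es) in b → 7 row(s).
- a[1] team_id=5 → 4 match(es) in b → 4 row(s).
- a[2] team_id=7 → 3 match(es) in b → 3 row(s).
- a[3] team_id=8 → 1 match(es) in b → 1 row(s).
- a[4] team_id=2 → 7 match(es) in b → 7 row(s).
- a[5] team_id=7 → 3 match(es) in b → 3 row(s).
- a[6] team_id=4 → 5 match(es) in b → 5 row(s).
Total: 30 rows.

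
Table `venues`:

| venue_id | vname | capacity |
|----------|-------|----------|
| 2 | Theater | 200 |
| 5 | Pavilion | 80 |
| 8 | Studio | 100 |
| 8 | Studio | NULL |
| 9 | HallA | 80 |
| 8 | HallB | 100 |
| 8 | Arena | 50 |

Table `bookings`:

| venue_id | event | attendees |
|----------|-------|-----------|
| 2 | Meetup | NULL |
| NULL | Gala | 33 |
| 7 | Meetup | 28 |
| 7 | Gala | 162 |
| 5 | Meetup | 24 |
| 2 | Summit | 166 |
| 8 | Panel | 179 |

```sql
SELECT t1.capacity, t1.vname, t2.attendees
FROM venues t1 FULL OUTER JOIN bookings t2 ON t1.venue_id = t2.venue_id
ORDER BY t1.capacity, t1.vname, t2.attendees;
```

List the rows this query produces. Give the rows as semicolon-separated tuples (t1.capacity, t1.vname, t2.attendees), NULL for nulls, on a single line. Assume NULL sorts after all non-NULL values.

(50, Arena, 179); (80, HallA, NULL); (80, Pavilion, 24); (100, HallB, 179); (100, Studio, 179); (200, Theater, 166); (200, Theater, NULL); (NULL, Studio, 179); (NULL, NULL, 28); (NULL, NULL, 33); (NULL, NULL, 162)

FULL OUTER JOIN keeps every row from both sides; unmatched rows get NULL for the other side's columns.
Matching on t1.venue_id = t2.venue_id. A NULL in a compared column never satisfies the condition.
- t1[0] venue_id=2 → 2 match(es) in t2 → 2 row(s).
- t1[1] venue_id=5 → 1 match(es) in t2 → 1 row(s).
- t1[2] venue_id=8 → 1 match(es) in t2 → 1 row(s).
- t1[3] venue_id=8 → 1 match(es) in t2 → 1 row(s).
- t1[4] venue_id=9 → no match; kept with NULLs on the t2 side.
- t1[5] venue_id=8 → 1 match(es) in t2 → 1 row(s).
- t1[6] venue_id=8 → 1 match(es) in t2 → 1 row(s).
- plus 3 unmatched t2 row(s), each kept with NULL t1 columns.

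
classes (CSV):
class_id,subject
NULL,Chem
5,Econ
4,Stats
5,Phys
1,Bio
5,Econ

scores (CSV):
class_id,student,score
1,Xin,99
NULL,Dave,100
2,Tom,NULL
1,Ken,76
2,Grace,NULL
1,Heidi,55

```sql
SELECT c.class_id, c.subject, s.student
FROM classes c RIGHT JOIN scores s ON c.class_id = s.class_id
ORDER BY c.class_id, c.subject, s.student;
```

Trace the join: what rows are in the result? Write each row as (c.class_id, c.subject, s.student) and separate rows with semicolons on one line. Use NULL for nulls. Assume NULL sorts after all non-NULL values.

RIGHT JOIN keeps every row from `scores`; unmatched rows get NULL for `classes`'s columns.
Matching on c.class_id = s.class_id. A NULL in a compared column never satisfies the condition.
- class_id=NULL: no matching s row.
- class_id=5: no matching s row.
- class_id=4: no matching s row.
- class_id=5: no matching s row.
- class_id=1: 3 matching s row(s), so 3 row(s) emitted.
- class_id=5: no matching s row.
- 3 row(s) from s found no c partner → padded with NULL.
After projecting and ordering:
c.class_id | c.subject | s.student
1 | Bio | Heidi
1 | Bio | Ken
1 | Bio | Xin
NULL | NULL | Dave
NULL | NULL | Grace
NULL | NULL | Tom

(1, Bio, Heidi); (1, Bio, Ken); (1, Bio, Xin); (NULL, NULL, Dave); (NULL, NULL, Grace); (NULL, NULL, Tom)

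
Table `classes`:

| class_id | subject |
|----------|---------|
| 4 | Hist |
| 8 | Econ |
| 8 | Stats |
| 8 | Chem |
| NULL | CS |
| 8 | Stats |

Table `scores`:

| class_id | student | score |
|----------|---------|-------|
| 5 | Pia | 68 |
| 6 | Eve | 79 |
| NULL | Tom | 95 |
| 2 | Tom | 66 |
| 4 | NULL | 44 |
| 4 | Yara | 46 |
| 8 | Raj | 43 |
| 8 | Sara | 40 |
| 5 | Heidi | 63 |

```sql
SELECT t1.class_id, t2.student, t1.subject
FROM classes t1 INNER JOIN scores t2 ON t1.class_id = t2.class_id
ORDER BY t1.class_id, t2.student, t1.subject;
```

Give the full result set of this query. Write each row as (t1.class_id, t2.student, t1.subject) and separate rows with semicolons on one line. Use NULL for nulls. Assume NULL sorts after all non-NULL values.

(4, Yara, Hist); (4, NULL, Hist); (8, Raj, Chem); (8, Raj, Econ); (8, Raj, Stats); (8, Raj, Stats); (8, Sara, Chem); (8, Sara, Econ); (8, Sara, Stats); (8, Sara, Stats)

INNER JOIN keeps only pairs where the ON condition holds.
Matching on t1.class_id = t2.class_id. A NULL in a compared column never satisfies the condition.
Matched pairs: 10.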